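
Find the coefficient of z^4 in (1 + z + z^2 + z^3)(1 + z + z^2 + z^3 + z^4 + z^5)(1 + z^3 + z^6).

(1 + z + z^2 + z^3) has coefficients 1,1,1,1 for degrees 0…3.
(1 + z + z^2 + z^3 + z^4 + z^5) has coefficients 1,1,1,1,1 for degrees 0…4.
Finally multiplying by (1 + z^3 + z^6), the product of all factors after the first has coefficients 1,1,1,2,2 for degrees 0…4.
[z^4] = 1·2 + 1·2 + 1·1 + 1·1 = 6.

6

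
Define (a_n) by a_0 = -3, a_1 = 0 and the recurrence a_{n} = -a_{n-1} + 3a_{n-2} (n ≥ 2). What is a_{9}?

The ordinary generating function has denominator 1 + t - 3t^2.
Iterating the recurrence: a_0,…,a_{9} = -3, 0, -9, 9, -36, 63, -171, 360, -873, 1953.

1953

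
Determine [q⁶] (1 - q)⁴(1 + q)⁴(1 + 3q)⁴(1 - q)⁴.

472

(1 - q)⁴ has coefficients 1,-4,6,-4,1 for degrees 0…4.
(1 + q)⁴ has coefficients 1,4,6,4,1,0,0 for degrees 0…6.
Multiplying by (1 + 3q)⁴ gives running coefficients 1,16,108,400,886,1200,972 for degrees 0…6.
Finally multiplying by (1 - q)⁴, the product of all factors after the first has coefficients 1,12,50,60,-129,-360,-4 for degrees 0…6.
[q⁶] = 1·(-4) − 4·(-360) + 6·(-129) − 4·60 + 1·50 = 472.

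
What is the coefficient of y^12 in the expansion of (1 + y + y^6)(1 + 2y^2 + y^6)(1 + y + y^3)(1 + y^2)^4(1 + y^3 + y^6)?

(1 + y + y^6) has coefficients 1,1,0,0,0,0,1 for degrees 0…6.
(1 + 2y^2 + y^6) has coefficients 1,0,2,0,0,0,1,0,0,0,0,0,0 for degrees 0…12.
Multiplying by (1 + y + y^3) gives running coefficients 1,1,2,3,0,2,1,1,0,1,0,0,0 for degrees 0…12.
Multiplying by (1 + y^2)^4 gives running coefficients 1,1,6,7,14,20,17,31,13,30,8,21,4 for degrees 0…12.
Finally multiplying by (1 + y^3 + y^6), the product of all factors after the first has coefficients 1,1,6,8,15,26,25,46,39,54,53,54,51 for degrees 0…12.
[y^12] = 1·51 + 1·54 + 1·25 = 130.

130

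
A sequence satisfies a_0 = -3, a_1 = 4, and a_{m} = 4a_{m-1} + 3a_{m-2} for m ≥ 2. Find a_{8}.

The ordinary generating function has denominator 1 - 4y - 3y^2.
Iterating the recurrence: a_0,…,a_{8} = -3, 4, 7, 40, 181, 844, 3919, 18208, 84589.

84589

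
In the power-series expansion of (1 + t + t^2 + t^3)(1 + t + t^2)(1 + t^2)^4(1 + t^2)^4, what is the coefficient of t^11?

(1 + t + t^2 + t^3) has coefficients 1,1,1,1 for degrees 0…3.
(1 + t + t^2) has coefficients 1,1,1,0,0,0,0,0,0,0,0,0 for degrees 0…11.
Multiplying by (1 + t^2)^4 gives running coefficients 1,1,5,4,10,6,10,4,5,1,1,0 for degrees 0…11.
Finally multiplying by (1 + t^2)^4, the product of all factors after the first has coefficients 1,1,9,8,36,28,84,56,126,70,126,56 for degrees 0…11.
[t^11] = 1·56 + 1·126 + 1·70 + 1·126 = 378.

378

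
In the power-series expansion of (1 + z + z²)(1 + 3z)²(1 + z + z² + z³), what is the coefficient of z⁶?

24

(1 + z + z²) has coefficients 1,1,1 for degrees 0…2.
(1 + 3z)² has coefficients 1,6,9,0,0,0,0 for degrees 0…6.
Finally multiplying by (1 + z + z² + z³), the product of all factors after the first has coefficients 1,7,16,16,15,9,0 for degrees 0…6.
[z⁶] = 1·0 + 1·9 + 1·15 = 24.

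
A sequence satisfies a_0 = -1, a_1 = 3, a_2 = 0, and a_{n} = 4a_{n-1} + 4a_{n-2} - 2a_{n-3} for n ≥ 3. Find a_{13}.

65761328

The ordinary generating function has denominator 1 - 4t - 4t^2 + 2t^3.
Iterating the recurrence: a_0,…,a_{13} = -1, 3, 0, 14, 50, 256, 1196, 5708, 27104, 128856, 612424, 2910912, 13835632, 65761328.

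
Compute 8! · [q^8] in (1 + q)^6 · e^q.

The EGF product rule gives c_8 = Σ_{k_1+k_2=8} C(8; k_1,k_2) · ∏ g_i(k_i), where (1+q)^6 gives the falling factorial (6)_k; e^q gives (1)^k.
g_1(k) for k = 0…8: 1, 6, 30, 120, 360, 720, 720, 0, 0.
g_2(k) for k = 0…8: 1, 1, 1, 1, 1, 1, 1, 1, 1.
c_8 = Σ_k C(8,k)·g_1(k)·g_2(8−k) = 1·1·1 + 8·6·1 + 28·30·1 + 56·120·1 + 70·360·1 + 56·720·1 + 28·720·1 = 1 + 48 + 840 + 6720 + 25200 + 40320 + 20160 = 93289.

93289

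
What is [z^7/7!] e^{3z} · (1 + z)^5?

435942

The EGF product rule gives c_7 = Σ_{k_1+k_2=7} C(7; k_1,k_2) · ∏ g_i(k_i), where e^{3z} gives (3)^k; (1+z)^5 gives the falling factorial (5)_k.
g_1(k) for k = 0…7: 1, 3, 9, 27, 81, 243, 729, 2187.
g_2(k) for k = 0…7: 1, 5, 20, 60, 120, 120, 0, 0.
c_7 = Σ_k C(7,k)·g_1(k)·g_2(7−k) = 21·9·120 + 35·27·120 + 35·81·60 + 21·243·20 + 7·729·5 + 1·2187·1 = 22680 + 113400 + 170100 + 102060 + 25515 + 2187 = 435942.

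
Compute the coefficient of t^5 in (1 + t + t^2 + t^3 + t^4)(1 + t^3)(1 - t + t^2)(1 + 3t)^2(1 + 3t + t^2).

99

(1 + t + t^2 + t^3 + t^4) has coefficients 1,1,1,1,1 for degrees 0…4.
(1 + t^3) has coefficients 1,0,0,1,0,0 for degrees 0…5.
Multiplying by (1 - t + t^2) gives running coefficients 1,-1,1,1,-1,1 for degrees 0…5.
Multiplying by (1 + 3t)^2 gives running coefficients 1,5,4,-2,14,4 for degrees 0…5.
Finally multiplying by (1 + 3t + t^2), the product of all factors after the first has coefficients 1,8,20,15,12,44 for degrees 0…5.
[t^5] = 1·44 + 1·12 + 1·15 + 1·20 + 1·8 = 99.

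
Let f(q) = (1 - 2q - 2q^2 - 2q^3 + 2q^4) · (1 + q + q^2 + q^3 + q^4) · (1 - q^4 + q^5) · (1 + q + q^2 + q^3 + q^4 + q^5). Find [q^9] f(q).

(1 - 2q - 2q^2 - 2q^3 + 2q^4) has coefficients 1,-2,-2,-2,2 for degrees 0…4.
(1 + q + q^2 + q^3 + q^4) has coefficients 1,1,1,1,1,0,0,0,0,0 for degrees 0…9.
Multiplying by (1 - q^4 + q^5) gives running coefficients 1,1,1,1,0,0,0,0,0,1 for degrees 0…9.
Finally multiplying by (1 + q + q^2 + q^3 + q^4 + q^5), the product of all factors after the first has coefficients 1,2,3,4,4,4,3,2,1,1 for degrees 0…9.
[q^9] = 1·1 − 2·1 − 2·2 − 2·3 + 2·4 = -3.

-3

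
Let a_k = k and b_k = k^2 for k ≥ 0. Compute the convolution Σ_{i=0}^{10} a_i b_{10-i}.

825

The convolution is the x^10 coefficient of A(x)B(x).
Σ = 0·100 + 1·81 + 2·64 + 3·49 + 4·36 + 5·25 + 6·16 + 7·9 + 8·4 + 9·1 + 10·0 = 825.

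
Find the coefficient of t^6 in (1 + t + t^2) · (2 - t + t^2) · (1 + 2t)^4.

56

(1 + t + t^2) has coefficients 1,1,1 for degrees 0…2.
(2 - t + t^2) has coefficients 2,-1,1,0,0,0,0 for degrees 0…6.
Finally multiplying by (1 + 2t)^4, the product of all factors after the first has coefficients 2,15,41,48,24,16,16 for degrees 0…6.
[t^6] = 1·16 + 1·16 + 1·24 = 56.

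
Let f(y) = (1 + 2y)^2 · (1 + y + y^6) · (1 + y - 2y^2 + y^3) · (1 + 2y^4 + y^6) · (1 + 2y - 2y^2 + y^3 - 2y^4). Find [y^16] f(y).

(1 + 2y)^2 has coefficients 1,4,4 for degrees 0…2.
(1 + y + y^6) has coefficients 1,1,0,0,0,0,1,0,0,0,0,0,0,0,0,0,0 for degrees 0…16.
Multiplying by (1 + y - 2y^2 + y^3) gives running coefficients 1,2,-1,-1,1,0,1,1,-2,1,0,0,0,0,0,0,0 for degrees 0…16.
Multiplying by (1 + 2y^4 + y^6) gives running coefficients 1,2,-1,-1,3,4,0,1,-1,0,3,2,-3,3,-2,1,0 for degrees 0…16.
Finally multiplying by (1 + 2y - 2y^2 + y^3 - 2y^4), the product of all factors after the first has coefficients 1,4,1,-6,3,7,3,-2,-1,-12,6,5,-3,-4,6,-16,15 for degrees 0…16.
[y^16] = 1·15 + 4·(-16) + 4·6 = -25.

-25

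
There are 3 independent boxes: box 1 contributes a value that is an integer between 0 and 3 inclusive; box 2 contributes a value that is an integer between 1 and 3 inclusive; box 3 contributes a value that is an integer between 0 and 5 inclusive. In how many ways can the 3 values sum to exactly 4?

The generating function for the choices is (1 + t + t² + t³)·(t + t² + t³)·(1 + t + t² + t³ + t⁴ + t⁵); the count is [t⁴].
(1 + t + t² + t³) has coefficients 1,1,1,1 for degrees 0…3.
(t + t² + t³) has coefficients 0,1,1,1,0 for degrees 0…4.
Finally multiplying by (1 + t + t² + t³ + t⁴ + t⁵), the product of all factors after the first has coefficients 0,1,2,3,3 for degrees 0…4.
[t⁴] = 1·3 + 1·3 + 1·2 + 1·1 = 9.

9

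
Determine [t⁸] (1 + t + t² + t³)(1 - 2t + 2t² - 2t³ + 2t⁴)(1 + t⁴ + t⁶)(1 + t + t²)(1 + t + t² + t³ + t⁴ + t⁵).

(1 + t + t² + t³) has coefficients 1,1,1,1 for degrees 0…3.
(1 - 2t + 2t² - 2t³ + 2t⁴) has coefficients 1,-2,2,-2,2,0,0,0,0 for degrees 0…8.
Multiplying by (1 + t⁴ + t⁶) gives running coefficients 1,-2,2,-2,3,-2,3,-4,4 for degrees 0…8.
Multiplying by (1 + t + t²) gives running coefficients 1,-1,1,-2,3,-1,4,-3,3 for degrees 0…8.
Finally multiplying by (1 + t + t² + t³ + t⁴ + t⁵), the product of all factors after the first has coefficients 1,0,1,-1,2,1,4,2,4 for degrees 0…8.
[t⁸] = 1·4 + 1·2 + 1·4 + 1·1 = 11.

11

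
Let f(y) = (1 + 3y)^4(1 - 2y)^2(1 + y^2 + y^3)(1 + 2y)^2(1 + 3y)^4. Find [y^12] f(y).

456840

(1 + 3y)^4 has coefficients 1,12,54,108,81 for degrees 0…4.
(1 - 2y)^2 has coefficients 1,-4,4,0,0,0,0,0,0,0,0,0,0 for degrees 0…12.
Multiplying by (1 + y^2 + y^3) gives running coefficients 1,-4,5,-3,0,4,0,0,0,0,0,0,0 for degrees 0…12.
Multiplying by (1 + 2y)^2 gives running coefficients 1,0,-7,1,8,-8,16,16,0,0,0,0,0 for degrees 0…12.
Finally multiplying by (1 + 3y)^4, the product of all factors after the first has coefficients 1,12,47,25,-277,-614,-107,721,840,1944,3024,1296,0 for degrees 0…12.
[y^12] = 1·0 + 12·1296 + 54·3024 + 108·1944 + 81·840 = 456840.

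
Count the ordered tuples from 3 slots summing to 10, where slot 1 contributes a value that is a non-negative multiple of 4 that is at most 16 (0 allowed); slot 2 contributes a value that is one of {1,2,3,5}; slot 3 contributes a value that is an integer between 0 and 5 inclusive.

7

The generating function for the choices is (1 + q^4 + q^8 + q^12 + q^16)·(q + q^2 + q^3 + q^5)·(1 + q + q^2 + q^3 + q^4 + q^5); the count is [q^10].
(1 + q^4 + q^8 + q^12 + q^16) has coefficients 1,0,0,0,1,0,0,0,1,0,0 for degrees 0…10.
(q + q^2 + q^3 + q^5) has coefficients 0,1,1,1,0,1,0,0,0,0,0 for degrees 0…10.
Finally multiplying by (1 + q + q^2 + q^3 + q^4 + q^5), the product of all factors after the first has coefficients 0,1,2,3,3,4,4,3,2,1,1 for degrees 0…10.
[q^10] = 1·1 + 1·4 + 1·2 = 7.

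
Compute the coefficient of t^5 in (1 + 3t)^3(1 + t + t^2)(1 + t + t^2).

(1 + 3t)^3 has coefficients 1,9,27,27 for degrees 0…3.
(1 + t + t^2) has coefficients 1,1,1,0,0,0 for degrees 0…5.
Finally multiplying by (1 + t + t^2), the product of all factors after the first has coefficients 1,2,3,2,1,0 for degrees 0…5.
[t^5] = 1·0 + 9·1 + 27·2 + 27·3 = 144.

144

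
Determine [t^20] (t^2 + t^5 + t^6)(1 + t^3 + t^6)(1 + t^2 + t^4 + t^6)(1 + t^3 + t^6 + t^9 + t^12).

(t^2 + t^5 + t^6) has coefficients 0,0,1,0,0,1,1 for degrees 0…6.
(1 + t^3 + t^6) has coefficients 1,0,0,1,0,0,1,0,0,0,0,0,0,0,0,0,0,0,0,0,0 for degrees 0…20.
Multiplying by (1 + t^2 + t^4 + t^6) gives running coefficients 1,0,1,1,1,1,2,1,1,1,1,0,1,0,0,0,0,0,0,0,0 for degrees 0…20.
Finally multiplying by (1 + t^3 + t^6 + t^9 + t^12), the product of all factors after the first has coefficients 1,0,1,2,1,2,4,2,3,5,3,3,6,3,3,5,3,2,4,2,1 for degrees 0…20.
[t^20] = 1·4 + 1·5 + 1·3 = 12.

12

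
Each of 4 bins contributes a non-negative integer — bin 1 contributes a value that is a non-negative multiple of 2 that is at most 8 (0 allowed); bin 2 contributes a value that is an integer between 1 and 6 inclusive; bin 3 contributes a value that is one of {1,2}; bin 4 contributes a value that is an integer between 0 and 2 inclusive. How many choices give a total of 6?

The generating function for the choices is (1 + y² + y⁴ + y⁶ + y⁸)·(y + y² + y³ + y⁴ + y⁵ + y⁶)·(y + y²)·(1 + y + y²); the count is [y⁶].
(1 + y² + y⁴ + y⁶ + y⁸) has coefficients 1,0,1,0,1,0,1 for degrees 0…6.
(y + y² + y³ + y⁴ + y⁵ + y⁶) has coefficients 0,1,1,1,1,1,1 for degrees 0…6.
Multiplying by (y + y²) gives running coefficients 0,0,1,2,2,2,2 for degrees 0…6.
Finally multiplying by (1 + y + y²), the product of all factors after the first has coefficients 0,0,1,3,5,6,6 for degrees 0…6.
[y⁶] = 1·6 + 1·5 + 1·1 + 1·0 = 12.

12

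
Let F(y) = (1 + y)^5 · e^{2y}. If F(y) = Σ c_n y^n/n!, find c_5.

5752

The EGF product rule gives c_5 = Σ_{k_1+k_2=5} C(5; k_1,k_2) · ∏ g_i(k_i), where (1+y)^5 gives the falling factorial (5)_k; e^{2y} gives (2)^k.
g_1(k) for k = 0…5: 1, 5, 20, 60, 120, 120.
g_2(k) for k = 0…5: 1, 2, 4, 8, 16, 32.
c_5 = Σ_k C(5,k)·g_1(k)·g_2(5−k) = 1·1·32 + 5·5·16 + 10·20·8 + 10·60·4 + 5·120·2 + 1·120·1 = 32 + 400 + 1600 + 2400 + 1200 + 120 = 5752.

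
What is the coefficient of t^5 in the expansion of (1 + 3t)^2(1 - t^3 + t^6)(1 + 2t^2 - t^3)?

(1 + 3t)^2 has coefficients 1,6,9 for degrees 0…2.
(1 - t^3 + t^6) has coefficients 1,0,0,-1,0,0 for degrees 0…5.
Finally multiplying by (1 + 2t^2 - t^3), the product of all factors after the first has coefficients 1,0,2,-2,0,-2 for degrees 0…5.
[t^5] = 1·(-2) + 6·0 + 9·(-2) = -20.

-20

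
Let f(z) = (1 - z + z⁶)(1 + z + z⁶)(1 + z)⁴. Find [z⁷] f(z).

8

(1 - z + z⁶) has coefficients 1,-1,0,0,0,0,1 for degrees 0…6.
(1 + z + z⁶) has coefficients 1,1,0,0,0,0,1,0 for degrees 0…7.
Finally multiplying by (1 + z)⁴, the product of all factors after the first has coefficients 1,5,10,10,5,1,1,4 for degrees 0…7.
[z⁷] = 1·4 − 1·1 + 1·5 = 8.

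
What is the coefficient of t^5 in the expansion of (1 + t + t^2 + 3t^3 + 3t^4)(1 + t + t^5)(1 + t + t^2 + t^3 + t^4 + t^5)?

(1 + t + t^2 + 3t^3 + 3t^4) has coefficients 1,1,1,3,3 for degrees 0…4.
(1 + t + t^5) has coefficients 1,1,0,0,0,1 for degrees 0…5.
Finally multiplying by (1 + t + t^2 + t^3 + t^4 + t^5), the product of all factors after the first has coefficients 1,2,2,2,2,3 for degrees 0…5.
[t^5] = 1·3 + 1·2 + 1·2 + 3·2 + 3·2 = 19.

19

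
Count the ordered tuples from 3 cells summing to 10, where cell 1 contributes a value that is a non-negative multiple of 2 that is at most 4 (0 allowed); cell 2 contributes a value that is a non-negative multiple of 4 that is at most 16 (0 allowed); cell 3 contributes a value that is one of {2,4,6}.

5

The generating function for the choices is (1 + y² + y⁴)·(1 + y⁴ + y⁸ + y¹² + y¹⁶)·(y² + y⁴ + y⁶); the count is [y¹⁰].
(1 + y² + y⁴) has coefficients 1,0,1,0,1 for degrees 0…4.
(1 + y⁴ + y⁸ + y¹² + y¹⁶) has coefficients 1,0,0,0,1,0,0,0,1,0,0 for degrees 0…10.
Finally multiplying by (y² + y⁴ + y⁶), the product of all factors after the first has coefficients 0,0,1,0,1,0,2,0,1,0,2 for degrees 0…10.
[y¹⁰] = 1·2 + 1·1 + 1·2 = 5.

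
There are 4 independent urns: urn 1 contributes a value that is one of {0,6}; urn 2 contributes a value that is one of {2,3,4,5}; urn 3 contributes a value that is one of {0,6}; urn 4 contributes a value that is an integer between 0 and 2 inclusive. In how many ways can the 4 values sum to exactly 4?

The generating function for the choices is (1 + y^6)·(y^2 + y^3 + y^4 + y^5)·(1 + y^6)·(1 + y + y^2); the count is [y^4].
(1 + y^6) has coefficients 1,0,0,0,0 for degrees 0…4.
(y^2 + y^3 + y^4 + y^5) has coefficients 0,0,1,1,1 for degrees 0…4.
Multiplying by (1 + y^6) gives running coefficients 0,0,1,1,1 for degrees 0…4.
Finally multiplying by (1 + y + y^2), the product of all factors after the first has coefficients 0,0,1,2,3 for degrees 0…4.
[y^4] = 1·3 = 3.

3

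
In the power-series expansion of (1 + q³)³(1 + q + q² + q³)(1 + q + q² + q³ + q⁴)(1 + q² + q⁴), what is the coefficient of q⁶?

(1 + q³)³ has coefficients 1,0,0,3,0,0,3 for degrees 0…6.
(1 + q + q² + q³) has coefficients 1,1,1,1,0,0,0 for degrees 0…6.
Multiplying by (1 + q + q² + q³ + q⁴) gives running coefficients 1,2,3,4,4,3,2 for degrees 0…6.
Finally multiplying by (1 + q² + q⁴), the product of all factors after the first has coefficients 1,2,4,6,8,9,9 for degrees 0…6.
[q⁶] = 1·9 + 3·6 + 3·1 = 30.

30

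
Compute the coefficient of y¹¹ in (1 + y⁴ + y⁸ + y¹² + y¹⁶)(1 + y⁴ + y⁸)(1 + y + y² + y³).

(1 + y⁴ + y⁸ + y¹² + y¹⁶) has coefficients 1,0,0,0,1,0,0,0,1,0,0,0 for degrees 0…11.
(1 + y⁴ + y⁸) has coefficients 1,0,0,0,1,0,0,0,1,0,0,0 for degrees 0…11.
Finally multiplying by (1 + y + y² + y³), the product of all factors after the first has coefficients 1,1,1,1,1,1,1,1,1,1,1,1 for degrees 0…11.
[y¹¹] = 1·1 + 1·1 + 1·1 = 3.

3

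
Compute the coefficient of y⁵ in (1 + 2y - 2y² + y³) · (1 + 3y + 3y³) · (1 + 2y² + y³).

(1 + 2y - 2y² + y³) has coefficients 1,2,-2,1 for degrees 0…3.
(1 + 3y + 3y³) has coefficients 1,3,0,3,0,0 for degrees 0…5.
Finally multiplying by (1 + 2y² + y³), the product of all factors after the first has coefficients 1,3,2,10,3,6 for degrees 0…5.
[y⁵] = 1·6 + 2·3 − 2·10 + 1·2 = -6.

-6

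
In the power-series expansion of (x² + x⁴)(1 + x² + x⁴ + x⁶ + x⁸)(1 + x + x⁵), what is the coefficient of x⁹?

(x² + x⁴) has coefficients 0,0,1,0,1 for degrees 0…4.
(1 + x² + x⁴ + x⁶ + x⁸) has coefficients 1,0,1,0,1,0,1,0,1,0 for degrees 0…9.
Finally multiplying by (1 + x + x⁵), the product of all factors after the first has coefficients 1,1,1,1,1,2,1,2,1,2 for degrees 0…9.
[x⁹] = 1·2 + 1·2 = 4.

4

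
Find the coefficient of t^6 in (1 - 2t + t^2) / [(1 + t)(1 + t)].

The denominator gives the recurrence a_n = −2a_(n−1) − a_(n−2) for n ≥ 3; the numerator fixes a_0 = 1, a_1 = -4, a_2 = 8.
Iterating: 1, -4, 8, -12, 16, -20, 24, so a_6 = 24.

24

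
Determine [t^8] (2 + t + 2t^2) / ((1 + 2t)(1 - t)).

The denominator gives the recurrence a_n = −a_(n−1) + 2a_(n−2) for n ≥ 3; the numerator fixes a_0 = 2, a_1 = -1, a_2 = 7.
Iterating: 2, -1, 7, -9, 23, -41, 87, -169, 343, so a_8 = 343.

343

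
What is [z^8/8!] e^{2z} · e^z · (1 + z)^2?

The EGF product rule gives c_8 = Σ_{k_1+k_2+k_3=8} C(8; k_1,k_2,k_3) · ∏ g_i(k_i), where e^{2z} gives (2)^k; e^z gives (1)^k; (1+z)^2 gives the falling factorial (2)_k.
g_1(k) for k = 0…8: 1, 2, 4, 8, 16, 32, 64, 128, 256.
g_2(k) for k = 0…8: 1, 1, 1, 1, 1, 1, 1, 1, 1.
g_3(k) for k = 0…8: 1, 2, 2, 0, 0, 0, 0, 0, 0.
First combine the last two factors: h(k) = Σ_j C(k,j)·g_2(j)·g_3(k−j) for k = 0…8: 1, 3, 7, 13, 21, 31, 43, 57, 73.
c_8 = Σ_k C(8,k)·g_1(k)·h(8−k) = 1·1·73 + 8·2·57 + 28·4·43 + 56·8·31 + 70·16·21 + 56·32·13 + 28·64·7 + 8·128·3 + 1·256·1 = 73 + 912 + 4816 + 13888 + 23520 + 23296 + 12544 + 3072 + 256 = 82377.

82377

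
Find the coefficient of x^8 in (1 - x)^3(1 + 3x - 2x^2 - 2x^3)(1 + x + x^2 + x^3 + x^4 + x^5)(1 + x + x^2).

(1 - x)^3 has coefficients 1,-3,3,-1 for degrees 0…3.
(1 + 3x - 2x^2 - 2x^3) has coefficients 1,3,-2,-2,0,0,0,0,0 for degrees 0…8.
Multiplying by (1 + x + x^2 + x^3 + x^4 + x^5) gives running coefficients 1,4,2,0,0,0,-1,-4,-2 for degrees 0…8.
Finally multiplying by (1 + x + x^2), the product of all factors after the first has coefficients 1,5,7,6,2,0,-1,-5,-7 for degrees 0…8.
[x^8] = 1·(-7) − 3·(-5) + 3·(-1) − 1·0 = 5.

5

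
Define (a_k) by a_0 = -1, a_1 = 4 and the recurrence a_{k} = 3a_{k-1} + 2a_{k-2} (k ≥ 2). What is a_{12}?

The ordinary generating function has denominator 1 - 3t - 2t^2.
Iterating the recurrence: a_0,…,a_{12} = -1, 4, 10, 38, 134, 478, 1702, 6062, 21590, 76894, 273862, 975374, 3473846.

3473846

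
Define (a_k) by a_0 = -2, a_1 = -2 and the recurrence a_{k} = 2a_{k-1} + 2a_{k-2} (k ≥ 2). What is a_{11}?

-63296

The ordinary generating function has denominator 1 - 2x - 2x^2.
Iterating the recurrence: a_0,…,a_{11} = -2, -2, -8, -20, -56, -152, -416, -1136, -3104, -8480, -23168, -63296.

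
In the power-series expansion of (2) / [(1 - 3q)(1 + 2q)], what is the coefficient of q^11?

Partial fractions give a closed form: a_n = (6/5)·3^n + (4/5)·(-2)^n.
At n = 11: a_11 = 210938.

210938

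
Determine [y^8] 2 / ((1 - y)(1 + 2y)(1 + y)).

682

Partial fractions give a closed form: a_n = (1/3)·1^n + (8/3)·(-2)^n + (-1)·(-1)^n.
At n = 8: a_8 = 682.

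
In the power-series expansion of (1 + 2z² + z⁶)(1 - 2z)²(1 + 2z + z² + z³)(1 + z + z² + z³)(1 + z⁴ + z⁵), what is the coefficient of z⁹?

9

(1 + 2z² + z⁶) has coefficients 1,0,2,0,0,0,1 for degrees 0…6.
(1 - 2z)² has coefficients 1,-4,4,0,0,0,0,0,0,0 for degrees 0…9.
Multiplying by (1 + 2z + z² + z³) gives running coefficients 1,-2,-3,5,0,4,0,0,0,0 for degrees 0…9.
Multiplying by (1 + z + z² + z³) gives running coefficients 1,-1,-4,1,0,6,9,4,4,0 for degrees 0…9.
Finally multiplying by (1 + z⁴ + z⁵), the product of all factors after the first has coefficients 1,-1,-4,1,1,6,4,1,5,6 for degrees 0…9.
[z⁹] = 1·6 + 2·1 + 1·1 = 9.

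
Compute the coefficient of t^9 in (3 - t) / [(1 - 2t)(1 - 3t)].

154904

The denominator gives the recurrence a_n = 5a_(n−1) − 6a_(n−2) for n ≥ 3; the numerator fixes a_0 = 3, a_1 = 14, a_2 = 52.
Iterating: 3, 14, 52, 176, 568, 1784, 5512, 16856, 51208, 154904, so a_9 = 154904.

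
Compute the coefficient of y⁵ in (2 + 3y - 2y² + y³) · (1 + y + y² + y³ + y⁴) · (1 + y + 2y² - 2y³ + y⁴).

13

(2 + 3y - 2y² + y³) has coefficients 2,3,-2,1 for degrees 0…3.
(1 + y + y² + y³ + y⁴) has coefficients 1,1,1,1,1,0 for degrees 0…5.
Finally multiplying by (1 + y + 2y² - 2y³ + y⁴), the product of all factors after the first has coefficients 1,2,4,2,3,2 for degrees 0…5.
[y⁵] = 2·2 + 3·3 − 2·2 + 1·4 = 13.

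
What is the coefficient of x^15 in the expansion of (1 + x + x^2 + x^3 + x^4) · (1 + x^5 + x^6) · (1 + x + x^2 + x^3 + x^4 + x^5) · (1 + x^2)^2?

(1 + x + x^2 + x^3 + x^4) has coefficients 1,1,1,1,1 for degrees 0…4.
(1 + x^5 + x^6) has coefficients 1,0,0,0,0,1,1,0,0,0,0,0,0,0,0,0 for degrees 0…15.
Multiplying by (1 + x + x^2 + x^3 + x^4 + x^5) gives running coefficients 1,1,1,1,1,2,2,2,2,2,2,1,0,0,0,0 for degrees 0…15.
Finally multiplying by (1 + x^2)^2, the product of all factors after the first has coefficients 1,1,3,3,4,5,5,7,7,8,8,7,6,4,2,1 for degrees 0…15.
[x^15] = 1·1 + 1·2 + 1·4 + 1·6 + 1·7 = 20.

20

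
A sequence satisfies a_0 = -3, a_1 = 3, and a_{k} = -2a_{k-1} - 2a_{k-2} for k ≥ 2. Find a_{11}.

The ordinary generating function has denominator 1 + 2q + 2q^2.
Iterating the recurrence: a_0,…,a_{11} = -3, 3, 0, -6, 12, -12, 0, 24, -48, 48, 0, -96.

-96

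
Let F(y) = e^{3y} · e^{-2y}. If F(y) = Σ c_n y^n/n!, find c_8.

1

The EGF product rule gives c_8 = Σ_{k_1+k_2=8} C(8; k_1,k_2) · ∏ g_i(k_i), where e^{3y} gives (3)^k; e^{-2y} gives (-2)^k.
g_1(k) for k = 0…8: 1, 3, 9, 27, 81, 243, 729, 2187, 6561.
g_2(k) for k = 0…8: 1, -2, 4, -8, 16, -32, 64, -128, 256.
c_8 = Σ_k C(8,k)·g_1(k)·g_2(8−k) = 1·1·256 + 8·3·(-128) + 28·9·64 + 56·27·(-32) + 70·81·16 + 56·243·(-8) + 28·729·4 + 8·2187·(-2) + 1·6561·1 = 256 − 3072 + 16128 − 48384 + 90720 − 108864 + 81648 − 34992 + 6561 = 1.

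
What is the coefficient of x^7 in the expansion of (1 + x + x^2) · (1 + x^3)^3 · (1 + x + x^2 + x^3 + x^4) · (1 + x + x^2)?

(1 + x + x^2) has coefficients 1,1,1 for degrees 0…2.
(1 + x^3)^3 has coefficients 1,0,0,3,0,0,3,0 for degrees 0…7.
Multiplying by (1 + x + x^2 + x^3 + x^4) gives running coefficients 1,1,1,4,4,3,6,6 for degrees 0…7.
Finally multiplying by (1 + x + x^2), the product of all factors after the first has coefficients 1,2,3,6,9,11,13,15 for degrees 0…7.
[x^7] = 1·15 + 1·13 + 1·11 = 39.

39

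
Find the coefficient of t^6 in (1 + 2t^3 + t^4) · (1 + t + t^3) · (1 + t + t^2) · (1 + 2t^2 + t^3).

22

(1 + 2t^3 + t^4) has coefficients 1,0,0,2,1 for degrees 0…4.
(1 + t + t^3) has coefficients 1,1,0,1,0,0,0 for degrees 0…6.
Multiplying by (1 + t + t^2) gives running coefficients 1,2,2,2,1,1,0 for degrees 0…6.
Finally multiplying by (1 + 2t^2 + t^3), the product of all factors after the first has coefficients 1,2,4,7,7,7,4 for degrees 0…6.
[t^6] = 1·4 + 2·7 + 1·4 = 22.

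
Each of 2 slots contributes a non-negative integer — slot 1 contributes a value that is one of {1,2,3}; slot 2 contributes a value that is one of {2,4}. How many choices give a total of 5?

2

The generating function for the choices is (q + q^2 + q^3)·(q^2 + q^4); the count is [q^5].
(q + q^2 + q^3) has coefficients 0,1,1,1 for degrees 0…3.
(q^2 + q^4) has coefficients 0,0,1,0,1,0 for degrees 0…5.
[q^5] = 1·1 + 1·0 + 1·1 = 2.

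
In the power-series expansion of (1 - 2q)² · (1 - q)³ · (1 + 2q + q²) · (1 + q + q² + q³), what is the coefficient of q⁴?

(1 - 2q)² has coefficients 1,-4,4 for degrees 0…2.
(1 - q)³ has coefficients 1,-3,3,-1,0 for degrees 0…4.
Multiplying by (1 + 2q + q²) gives running coefficients 1,-1,-2,2,1 for degrees 0…4.
Finally multiplying by (1 + q + q² + q³), the product of all factors after the first has coefficients 1,0,-2,0,0 for degrees 0…4.
[q⁴] = 1·0 − 4·0 + 4·(-2) = -8.

-8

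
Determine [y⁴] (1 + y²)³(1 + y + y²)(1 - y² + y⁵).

2

(1 + y²)³ has coefficients 1,0,3,0,3 for degrees 0…4.
(1 + y + y²) has coefficients 1,1,1,0,0 for degrees 0…4.
Finally multiplying by (1 - y² + y⁵), the product of all factors after the first has coefficients 1,1,0,-1,-1 for degrees 0…4.
[y⁴] = 1·(-1) + 3·0 + 3·1 = 2.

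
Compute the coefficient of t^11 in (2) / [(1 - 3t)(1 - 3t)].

The denominator gives the recurrence a_n = 6a_(n−1) − 9a_(n−2) for n ≥ 3; the numerator fixes a_0 = 2, a_1 = 12, a_2 = 54.
Iterating: 2, 12, 54, 216, 810, 2916, 10206, 34992, 118098, 393660, 1299078, 4251528, so a_11 = 4251528.

4251528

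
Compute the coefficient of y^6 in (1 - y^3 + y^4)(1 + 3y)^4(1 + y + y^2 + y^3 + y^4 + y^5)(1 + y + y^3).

523

(1 - y^3 + y^4) has coefficients 1,0,0,-1,1 for degrees 0…4.
(1 + 3y)^4 has coefficients 1,12,54,108,81,0,0 for degrees 0…6.
Multiplying by (1 + y + y^2 + y^3 + y^4 + y^5) gives running coefficients 1,13,67,175,256,256,255 for degrees 0…6.
Finally multiplying by (1 + y + y^3), the product of all factors after the first has coefficients 1,14,80,243,444,579,686 for degrees 0…6.
[y^6] = 1·686 − 1·243 + 1·80 = 523.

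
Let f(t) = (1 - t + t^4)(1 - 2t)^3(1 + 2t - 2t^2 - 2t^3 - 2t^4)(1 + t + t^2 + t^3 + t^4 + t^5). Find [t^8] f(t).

(1 - t + t^4) has coefficients 1,-1,0,0,1 for degrees 0…4.
(1 - 2t)^3 has coefficients 1,-6,12,-8,0,0,0,0,0 for degrees 0…8.
Multiplying by (1 + 2t - 2t^2 - 2t^3 - 2t^4) gives running coefficients 1,-4,-2,26,-30,4,-8,16,0 for degrees 0…8.
Finally multiplying by (1 + t + t^2 + t^3 + t^4 + t^5), the product of all factors after the first has coefficients 1,-3,-5,21,-9,-5,-14,6,8 for degrees 0…8.
[t^8] = 1·8 − 1·6 + 1·(-9) = -7.

-7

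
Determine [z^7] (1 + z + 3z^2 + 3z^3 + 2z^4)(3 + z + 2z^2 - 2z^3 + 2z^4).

(1 + z + 3z^2 + 3z^3 + 2z^4) has coefficients 1,1,3,3,2 for degrees 0…4.
(3 + z + 2z^2 - 2z^3 + 2z^4) has coefficients 3,1,2,-2,2,0,0,0 for degrees 0…7.
[z^7] = 1·0 + 1·0 + 3·0 + 3·2 + 2·(-2) = 2.

2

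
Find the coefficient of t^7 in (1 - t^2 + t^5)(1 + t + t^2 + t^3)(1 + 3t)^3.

-17

(1 - t^2 + t^5) has coefficients 1,0,-1,0,0,1 for degrees 0…5.
(1 + t + t^2 + t^3) has coefficients 1,1,1,1,0,0,0,0 for degrees 0…7.
Finally multiplying by (1 + 3t)^3, the product of all factors after the first has coefficients 1,10,37,64,63,54,27,0 for degrees 0…7.
[t^7] = 1·0 − 1·54 + 1·37 = -17.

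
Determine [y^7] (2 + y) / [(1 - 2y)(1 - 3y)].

The denominator gives the recurrence a_n = 5a_(n−1) − 6a_(n−2) for n ≥ 2; the numerator fixes a_0 = 2, a_1 = 11.
Iterating: 2, 11, 43, 149, 487, 1541, 4783, 14669, so a_7 = 14669.

14669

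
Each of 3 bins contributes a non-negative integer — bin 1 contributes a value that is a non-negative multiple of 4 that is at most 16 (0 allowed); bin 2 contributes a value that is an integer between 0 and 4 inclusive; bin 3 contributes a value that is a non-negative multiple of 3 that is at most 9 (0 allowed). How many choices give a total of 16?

5

The generating function for the choices is (1 + y⁴ + y⁸ + y¹² + y¹⁶)·(1 + y + y² + y³ + y⁴)·(1 + y³ + y⁶ + y⁹); the count is [y¹⁶].
(1 + y⁴ + y⁸ + y¹² + y¹⁶) has coefficients 1,0,0,0,1,0,0,0,1,0,0,0,1,0,0,0,1 for degrees 0…16.
(1 + y + y² + y³ + y⁴) has coefficients 1,1,1,1,1,0,0,0,0,0,0,0,0,0,0,0,0 for degrees 0…16.
Finally multiplying by (1 + y³ + y⁶ + y⁹), the product of all factors after the first has coefficients 1,1,1,2,2,1,2,2,1,2,2,1,1,1,0,0,0 for degrees 0…16.
[y¹⁶] = 1·0 + 1·1 + 1·1 + 1·2 + 1·1 = 5.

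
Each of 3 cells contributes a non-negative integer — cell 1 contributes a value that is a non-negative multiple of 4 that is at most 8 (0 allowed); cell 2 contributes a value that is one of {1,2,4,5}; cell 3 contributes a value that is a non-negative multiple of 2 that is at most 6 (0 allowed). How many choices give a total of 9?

4

The generating function for the choices is (1 + z⁴ + z⁸)·(z + z² + z⁴ + z⁵)·(1 + z² + z⁴ + z⁶); the count is [z⁹].
(1 + z⁴ + z⁸) has coefficients 1,0,0,0,1,0,0,0,1 for degrees 0…8.
(z + z² + z⁴ + z⁵) has coefficients 0,1,1,0,1,1,0,0,0,0 for degrees 0…9.
Finally multiplying by (1 + z² + z⁴ + z⁶), the product of all factors after the first has coefficients 0,1,1,1,2,2,2,2,2,1 for degrees 0…9.
[z⁹] = 1·1 + 1·2 + 1·1 = 4.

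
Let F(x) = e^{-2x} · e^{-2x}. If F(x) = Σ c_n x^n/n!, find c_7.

The EGF product rule gives c_7 = Σ_{k_1+k_2=7} C(7; k_1,k_2) · ∏ g_i(k_i), where e^{-2x} gives (-2)^k; e^{-2x} gives (-2)^k.
g_1(k) for k = 0…7: 1, -2, 4, -8, 16, -32, 64, -128.
g_2(k) for k = 0…7: 1, -2, 4, -8, 16, -32, 64, -128.
c_7 = Σ_k C(7,k)·g_1(k)·g_2(7−k) = 1·1·(-128) + 7·(-2)·64 + 21·4·(-32) + 35·(-8)·16 + 35·16·(-8) + 21·(-32)·4 + 7·64·(-2) + 1·(-128)·1 = −128 − 896 − 2688 − 4480 − 4480 − 2688 − 896 − 128 = -16384.

-16384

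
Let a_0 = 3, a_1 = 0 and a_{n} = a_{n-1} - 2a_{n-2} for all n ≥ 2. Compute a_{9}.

The ordinary generating function has denominator 1 - q + 2q^2.
Iterating the recurrence: a_0,…,a_{9} = 3, 0, -6, -6, 6, 18, 6, -30, -42, 18.

18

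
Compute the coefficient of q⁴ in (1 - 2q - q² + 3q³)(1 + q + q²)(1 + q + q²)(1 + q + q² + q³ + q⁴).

-4

(1 - 2q - q² + 3q³) has coefficients 1,-2,-1,3 for degrees 0…3.
(1 + q + q²) has coefficients 1,1,1,0,0 for degrees 0…4.
Multiplying by (1 + q + q²) gives running coefficients 1,2,3,2,1 for degrees 0…4.
Finally multiplying by (1 + q + q² + q³ + q⁴), the product of all factors after the first has coefficients 1,3,6,8,9 for degrees 0…4.
[q⁴] = 1·9 − 2·8 − 1·6 + 3·3 = -4.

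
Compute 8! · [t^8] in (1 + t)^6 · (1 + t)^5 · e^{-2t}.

The EGF product rule gives c_8 = Σ_{k_1+k_2+k_3=8} C(8; k_1,k_2,k_3) · ∏ g_i(k_i), where (1+t)^6 gives the falling factorial (6)_k; (1+t)^5 gives the falling factorial (5)_k; e^{-2t} gives (-2)^k.
g_1(k) for k = 0…8: 1, 6, 30, 120, 360, 720, 720, 0, 0.
g_2(k) for k = 0…8: 1, 5, 20, 60, 120, 120, 0, 0, 0.
g_3(k) for k = 0…8: 1, -2, 4, -8, 16, -32, 64, -128, 256.
First combine the last two factors: h(k) = Σ_j C(k,j)·g_2(j)·g_3(k−j) for k = 0…8: 1, 3, 4, -8, -24, 88, 64, -1248, 4096.
c_8 = Σ_k C(8,k)·g_1(k)·h(8−k) = 1·1·4096 + 8·6·(-1248) + 28·30·64 + 56·120·88 + 70·360·(-24) + 56·720·(-8) + 28·720·4 = 4096 − 59904 + 53760 + 591360 − 604800 − 322560 + 80640 = -257408.

-257408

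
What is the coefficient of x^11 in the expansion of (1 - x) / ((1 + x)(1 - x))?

Partial fractions give a closed form: a_n = (1)·(-1)^n.
At n = 11: a_11 = -1.

-1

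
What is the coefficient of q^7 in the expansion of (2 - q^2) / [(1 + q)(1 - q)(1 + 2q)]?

-298

Partial fractions give a closed form: a_n = (-1/2)·(-1)^n + (1/6)·1^n + (7/3)·(-2)^n.
At n = 7: a_7 = -298.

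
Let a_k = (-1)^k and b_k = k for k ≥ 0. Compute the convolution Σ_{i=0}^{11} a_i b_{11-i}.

6

Write out a_i and b_{11-i} for i = 0,…,11 and sum the products.
Σ = 1·11 − 1·10 + 1·9 − 1·8 + 1·7 − 1·6 + 1·5 − 1·4 + 1·3 − 1·2 + 1·1 − 1·0 = 6.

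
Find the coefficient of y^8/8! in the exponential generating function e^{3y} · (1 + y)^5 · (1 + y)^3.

31636449

The EGF product rule gives c_8 = Σ_{k_1+k_2+k_3=8} C(8; k_1,k_2,k_3) · ∏ g_i(k_i), where e^{3y} gives (3)^k; (1+y)^5 gives the falling factorial (5)_k; (1+y)^3 gives the falling factorial (3)_k.
g_1(k) for k = 0…8: 1, 3, 9, 27, 81, 243, 729, 2187, 6561.
g_2(k) for k = 0…8: 1, 5, 20, 60, 120, 120, 0, 0, 0.
g_3(k) for k = 0…8: 1, 3, 6, 6, 0, 0, 0, 0, 0.
First combine the last two factors: h(k) = Σ_j C(k,j)·g_2(j)·g_3(k−j) for k = 0…8: 1, 8, 56, 336, 1680, 6720, 20160, 40320, 40320.
c_8 = Σ_k C(8,k)·g_1(k)·h(8−k) = 1·1·40320 + 8·3·40320 + 28·9·20160 + 56·27·6720 + 70·81·1680 + 56·243·336 + 28·729·56 + 8·2187·8 + 1·6561·1 = 40320 + 967680 + 5080320 + 10160640 + 9525600 + 4572288 + 1143072 + 139968 + 6561 = 31636449.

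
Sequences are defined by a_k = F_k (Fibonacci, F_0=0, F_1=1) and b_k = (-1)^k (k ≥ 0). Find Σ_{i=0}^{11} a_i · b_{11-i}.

56

The convolution is the t^11 coefficient of A(t)B(t).
Σ = 0·(-1) + 1·1 + 1·(-1) + 2·1 + 3·(-1) + 5·1 + 8·(-1) + 13·1 + 21·(-1) + 34·1 + 55·(-1) + 89·1 = 56.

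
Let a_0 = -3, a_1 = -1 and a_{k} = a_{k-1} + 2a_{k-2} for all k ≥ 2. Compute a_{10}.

-1367

The ordinary generating function has denominator 1 - z - 2z^2.
Iterating the recurrence: a_0,…,a_{10} = -3, -1, -7, -9, -23, -41, -87, -169, -343, -681, -1367.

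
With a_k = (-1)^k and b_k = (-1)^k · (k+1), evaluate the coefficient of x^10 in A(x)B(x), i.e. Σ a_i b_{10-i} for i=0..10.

66

The convolution is the x^10 coefficient of A(x)B(x).
Σ = 1·11 − 1·(-10) + 1·9 − 1·(-8) + 1·7 − 1·(-6) + 1·5 − 1·(-4) + 1·3 − 1·(-2) + 1·1 = 66.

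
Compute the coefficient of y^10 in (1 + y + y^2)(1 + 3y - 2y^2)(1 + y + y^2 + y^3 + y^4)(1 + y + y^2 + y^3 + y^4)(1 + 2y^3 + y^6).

(1 + y + y^2) has coefficients 1,1,1 for degrees 0…2.
(1 + 3y - 2y^2) has coefficients 1,3,-2,0,0,0,0,0,0,0,0 for degrees 0…10.
Multiplying by (1 + y + y^2 + y^3 + y^4) gives running coefficients 1,4,2,2,2,1,-2,0,0,0,0 for degrees 0…10.
Multiplying by (1 + y + y^2 + y^3 + y^4) gives running coefficients 1,5,7,9,11,11,5,3,1,-1,-2 for degrees 0…10.
Finally multiplying by (1 + 2y^3 + y^6), the product of all factors after the first has coefficients 1,5,7,11,21,25,24,30,30,18,15 for degrees 0…10.
[y^10] = 1·15 + 1·18 + 1·30 = 63.

63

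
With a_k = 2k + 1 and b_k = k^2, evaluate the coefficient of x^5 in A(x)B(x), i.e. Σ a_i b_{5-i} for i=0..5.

155

This is [x^5] in the product of the two ordinary generating functions.
Σ = 1·25 + 3·16 + 5·9 + 7·4 + 9·1 + 11·0 = 155.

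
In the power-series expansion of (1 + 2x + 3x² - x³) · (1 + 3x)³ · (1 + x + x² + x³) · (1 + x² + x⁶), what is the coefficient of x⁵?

502

(1 + 2x + 3x² - x³) has coefficients 1,2,3,-1 for degrees 0…3.
(1 + 3x)³ has coefficients 1,9,27,27,0,0 for degrees 0…5.
Multiplying by (1 + x + x² + x³) gives running coefficients 1,10,37,64,63,54 for degrees 0…5.
Finally multiplying by (1 + x² + x⁶), the product of all factors after the first has coefficients 1,10,38,74,100,118 for degrees 0…5.
[x⁵] = 1·118 + 2·100 + 3·74 − 1·38 = 502.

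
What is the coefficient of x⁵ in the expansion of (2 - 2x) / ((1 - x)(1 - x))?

2

The denominator gives the recurrence a_n = 2a_(n−1) − a_(n−2) for n ≥ 2; the numerator fixes a_0 = 2, a_1 = 2.
Iterating: 2, 2, 2, 2, 2, 2, so a_5 = 2.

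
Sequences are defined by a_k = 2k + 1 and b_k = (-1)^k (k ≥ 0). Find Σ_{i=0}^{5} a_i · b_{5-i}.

6

Write out a_i and b_{5-i} for i = 0,…,5 and sum the products.
Σ = 1·(-1) + 3·1 + 5·(-1) + 7·1 + 9·(-1) + 11·1 = 6.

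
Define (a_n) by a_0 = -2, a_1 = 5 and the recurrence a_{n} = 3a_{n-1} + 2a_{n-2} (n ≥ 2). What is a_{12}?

The ordinary generating function has denominator 1 - 3z - 2z^2.
Iterating the recurrence: a_0,…,a_{12} = -2, 5, 11, 43, 151, 539, 1919, 6835, 24343, 86699, 308783, 1099747, 3916807.

3916807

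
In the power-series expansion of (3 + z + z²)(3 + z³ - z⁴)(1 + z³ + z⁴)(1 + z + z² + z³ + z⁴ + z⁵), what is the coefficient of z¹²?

(3 + z + z²) has coefficients 3,1,1 for degrees 0…2.
(3 + z³ - z⁴) has coefficients 3,0,0,1,-1,0,0,0,0,0,0,0,0 for degrees 0…12.
Multiplying by (1 + z³ + z⁴) gives running coefficients 3,0,0,4,2,0,1,0,-1,0,0,0,0 for degrees 0…12.
Finally multiplying by (1 + z + z² + z³ + z⁴ + z⁵), the product of all factors after the first has coefficients 3,3,3,7,9,9,7,7,6,2,0,0,-1 for degrees 0…12.
[z¹²] = 3·(-1) + 1·0 + 1·0 = -3.

-3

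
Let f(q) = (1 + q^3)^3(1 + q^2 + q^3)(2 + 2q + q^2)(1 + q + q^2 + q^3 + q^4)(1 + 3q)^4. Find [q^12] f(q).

17159

(1 + q^3)^3 has coefficients 1,0,0,3,0,0,3,0,0,1 for degrees 0…9.
(1 + q^2 + q^3) has coefficients 1,0,1,1,0,0,0,0,0,0,0,0,0 for degrees 0…12.
Multiplying by (2 + 2q + q^2) gives running coefficients 2,2,3,4,3,1,0,0,0,0,0,0,0 for degrees 0…12.
Multiplying by (1 + q + q^2 + q^3 + q^4) gives running coefficients 2,4,7,11,14,13,11,8,4,1,0,0,0 for degrees 0…12.
Finally multiplying by (1 + 3q)^4, the product of all factors after the first has coefficients 2,28,163,527,1118,1855,2678,3245,3232,2722,1983,1134,432 for degrees 0…12.
[q^12] = 1·432 + 3·2722 + 3·2678 + 1·527 = 17159.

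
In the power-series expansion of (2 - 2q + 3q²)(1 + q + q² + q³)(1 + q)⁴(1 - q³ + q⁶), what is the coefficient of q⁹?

(2 - 2q + 3q²) has coefficients 2,-2,3 for degrees 0…2.
(1 + q + q² + q³) has coefficients 1,1,1,1,0,0,0,0,0,0 for degrees 0…9.
Multiplying by (1 + q)⁴ gives running coefficients 1,5,11,15,15,11,5,1,0,0 for degrees 0…9.
Finally multiplying by (1 - q³ + q⁶), the product of all factors after the first has coefficients 1,5,11,14,10,0,-9,-9,0,10 for degrees 0…9.
[q⁹] = 2·10 − 2·0 + 3·(-9) = -7.

-7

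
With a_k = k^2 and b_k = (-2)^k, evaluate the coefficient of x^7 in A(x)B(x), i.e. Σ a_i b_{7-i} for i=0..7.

Write out a_i and b_{7-i} for i = 0,…,7 and sum the products.
Σ = 0·(-128) + 1·64 + 4·(-32) + 9·16 + 16·(-8) + 25·4 + 36·(-2) + 49·1 = 29.

29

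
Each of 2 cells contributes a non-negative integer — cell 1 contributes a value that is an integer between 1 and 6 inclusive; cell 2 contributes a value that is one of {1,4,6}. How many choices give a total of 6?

The generating function for the choices is (t + t² + t³ + t⁴ + t⁵ + t⁶)·(t + t⁴ + t⁶); the count is [t⁶].
(t + t² + t³ + t⁴ + t⁵ + t⁶) has coefficients 0,1,1,1,1,1,1 for degrees 0…6.
(t + t⁴ + t⁶) has coefficients 0,1,0,0,1,0,1 for degrees 0…6.
[t⁶] = 1·0 + 1·1 + 1·0 + 1·0 + 1·1 + 1·0 = 2.

2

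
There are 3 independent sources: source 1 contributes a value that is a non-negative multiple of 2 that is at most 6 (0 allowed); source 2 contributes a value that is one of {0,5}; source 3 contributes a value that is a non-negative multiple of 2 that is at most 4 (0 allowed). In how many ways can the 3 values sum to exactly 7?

2

The generating function for the choices is (1 + z² + z⁴ + z⁶)·(1 + z⁵)·(1 + z² + z⁴); the count is [z⁷].
(1 + z² + z⁴ + z⁶) has coefficients 1,0,1,0,1,0,1 for degrees 0…6.
(1 + z⁵) has coefficients 1,0,0,0,0,1,0,0 for degrees 0…7.
Finally multiplying by (1 + z² + z⁴), the product of all factors after the first has coefficients 1,0,1,0,1,1,0,1 for degrees 0…7.
[z⁷] = 1·1 + 1·1 + 1·0 + 1·0 = 2.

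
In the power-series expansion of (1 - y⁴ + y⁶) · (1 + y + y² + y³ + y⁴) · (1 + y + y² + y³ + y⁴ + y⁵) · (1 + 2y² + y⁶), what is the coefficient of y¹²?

(1 - y⁴ + y⁶) has coefficients 1,0,0,0,-1,0,1 for degrees 0…6.
(1 + y + y² + y³ + y⁴) has coefficients 1,1,1,1,1,0,0,0,0,0,0,0,0 for degrees 0…12.
Multiplying by (1 + y + y² + y³ + y⁴ + y⁵) gives running coefficients 1,2,3,4,5,5,4,3,2,1,0,0,0 for degrees 0…12.
Finally multiplying by (1 + 2y² + y⁶), the product of all factors after the first has coefficients 1,2,5,8,11,13,15,15,13,11,9,7,4 for degrees 0…12.
[y¹²] = 1·4 − 1·13 + 1·15 = 6.

6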